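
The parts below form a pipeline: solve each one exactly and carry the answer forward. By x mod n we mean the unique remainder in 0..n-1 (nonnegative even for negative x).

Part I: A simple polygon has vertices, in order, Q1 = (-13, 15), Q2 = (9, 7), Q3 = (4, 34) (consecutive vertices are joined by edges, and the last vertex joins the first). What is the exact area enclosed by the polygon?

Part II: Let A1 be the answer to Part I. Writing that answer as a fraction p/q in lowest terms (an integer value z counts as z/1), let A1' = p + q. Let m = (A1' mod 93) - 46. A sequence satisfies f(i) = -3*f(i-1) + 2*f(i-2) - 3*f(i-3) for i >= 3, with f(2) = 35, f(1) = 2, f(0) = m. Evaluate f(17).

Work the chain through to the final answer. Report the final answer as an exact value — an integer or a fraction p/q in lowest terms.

Part I: cross terms: (-13*7 - 9*15)=-226, (9*34 - 4*7)=278, (4*15 - -13*34)=502; twice the area = |554| = 554; area = 277; answer 277
Part II: A1 = 277; threaded value p + q = 278; m = 46; f(3) = -3*(35) + 2*(2) - 3*(46) = -239; iterating: f(3)=-239, f(4)=781, f(5)=-2926, f(6)=11057, f(7)=-41366, f(8)=154990, f(9)=-580873, f(10)=2176697, f(11)=-8156807, f(12)=30566434, f(13)=-114543007, f(14)=429232310, f(15)=-1608482246, f(16)=6027540379, f(17)=-22587282559; answer -22587282559

-22587282559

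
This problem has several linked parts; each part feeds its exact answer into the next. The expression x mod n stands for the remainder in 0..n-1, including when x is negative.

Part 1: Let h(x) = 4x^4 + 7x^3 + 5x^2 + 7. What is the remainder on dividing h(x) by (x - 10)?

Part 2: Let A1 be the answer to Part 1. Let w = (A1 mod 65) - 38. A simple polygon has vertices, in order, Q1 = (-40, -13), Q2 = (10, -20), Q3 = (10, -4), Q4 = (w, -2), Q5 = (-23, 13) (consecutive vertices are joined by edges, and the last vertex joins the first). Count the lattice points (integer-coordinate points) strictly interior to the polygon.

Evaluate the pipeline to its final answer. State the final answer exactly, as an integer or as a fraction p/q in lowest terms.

1073

Part 1: remainder = value at the root: 4*(10)^4 + 7*(10)^3 + 5*(10)^2 + 7 = (40000) + (7000) + (500) + (7) = 47507; answer 47507
Part 2: A1 = 47507; w = 19; cross terms: (-40*-20 - 10*-13)=930, (10*-4 - 10*-20)=160, (10*-2 - 19*-4)=56, (19*13 - -23*-2)=201, (-23*-13 - -40*13)=819; twice the area = |2166| = 2166; area = 1083; boundary points = 1 + 16 + 1 + 3 + 1 = 22; strictly interior points = area - boundary/2 + 1 = 1073; answer 1073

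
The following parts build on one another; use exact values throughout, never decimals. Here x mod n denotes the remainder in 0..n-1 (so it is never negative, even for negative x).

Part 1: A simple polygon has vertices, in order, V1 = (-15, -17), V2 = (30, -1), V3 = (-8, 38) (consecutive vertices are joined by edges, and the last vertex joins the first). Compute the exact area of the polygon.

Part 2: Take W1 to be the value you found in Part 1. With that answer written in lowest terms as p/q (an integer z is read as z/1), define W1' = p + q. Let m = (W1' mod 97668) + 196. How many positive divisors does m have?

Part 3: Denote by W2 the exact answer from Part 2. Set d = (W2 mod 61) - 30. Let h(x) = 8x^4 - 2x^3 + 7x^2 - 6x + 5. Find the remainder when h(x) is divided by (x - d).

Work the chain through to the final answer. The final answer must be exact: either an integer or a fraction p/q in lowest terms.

3695853

Part 1: cross terms: (-15*-1 - 30*-17)=525, (30*38 - -8*-1)=1132, (-8*-17 - -15*38)=706; twice the area = |2363| = 2363; area = 2363/2; answer 2363/2
Part 2: W1 = 2363/2; threaded value p + q = 2365; m = 2561; 2561 = 13 * 197; number of divisors = (1+1) * (1+1) = 4; answer 4
Part 3: W2 = 4; d = -26; remainder = value at the root: 8*(-26)^4 - 2*(-26)^3 + 7*(-26)^2 - 6*(-26)^1 + 5 = (3655808) + (35152) + (4732) + (156) + (5) = 3695853; answer 3695853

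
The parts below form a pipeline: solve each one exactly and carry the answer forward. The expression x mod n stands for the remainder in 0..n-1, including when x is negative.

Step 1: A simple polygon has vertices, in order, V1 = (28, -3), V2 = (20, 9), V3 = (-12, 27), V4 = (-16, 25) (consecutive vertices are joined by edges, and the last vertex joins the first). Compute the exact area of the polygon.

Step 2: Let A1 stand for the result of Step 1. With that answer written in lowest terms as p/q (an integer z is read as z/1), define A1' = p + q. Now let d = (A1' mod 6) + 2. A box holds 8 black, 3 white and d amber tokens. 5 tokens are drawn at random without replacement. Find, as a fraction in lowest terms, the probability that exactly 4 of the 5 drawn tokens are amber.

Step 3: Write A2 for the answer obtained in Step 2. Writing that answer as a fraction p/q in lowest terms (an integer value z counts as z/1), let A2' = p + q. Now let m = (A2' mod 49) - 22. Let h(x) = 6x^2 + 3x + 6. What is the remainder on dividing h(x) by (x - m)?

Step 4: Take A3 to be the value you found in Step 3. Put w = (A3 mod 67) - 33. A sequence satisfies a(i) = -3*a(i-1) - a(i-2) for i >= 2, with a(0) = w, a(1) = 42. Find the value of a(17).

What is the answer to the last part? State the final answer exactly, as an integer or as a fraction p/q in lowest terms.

Step 1: cross terms: (28*9 - 20*-3)=312, (20*27 - -12*9)=648, (-12*25 - -16*27)=132, (-16*-3 - 28*25)=-652; twice the area = |440| = 440; area = 220; answer 220
Step 2: A1 = 220; threaded value p + q = 221; d = 7; total draws C(18,5) = 8568; favorable C(7,4)*C(11,1) = 385; P = 55/1224; answer 55/1224
Step 3: A2 = 55/1224; threaded value p + q = 1279; m = -17; remainder = value at the root: 6*(-17)^2 + 3*(-17)^1 + 6 = (1734) + (-51) + (6) = 1689; answer 1689
Step 4: A3 = 1689; w = -19; a(2) = -3*(42) - 1*(-19) = -107; iterating: a(2)=-107, a(3)=279, a(4)=-730, a(5)=1911, a(6)=-5003, a(7)=13098, a(8)=-34291, a(9)=89775, a(10)=-235034, a(11)=615327, a(12)=-1610947, a(13)=4217514, a(14)=-11041595, a(15)=28907271, a(16)=-75680218, a(17)=198133383; answer 198133383

198133383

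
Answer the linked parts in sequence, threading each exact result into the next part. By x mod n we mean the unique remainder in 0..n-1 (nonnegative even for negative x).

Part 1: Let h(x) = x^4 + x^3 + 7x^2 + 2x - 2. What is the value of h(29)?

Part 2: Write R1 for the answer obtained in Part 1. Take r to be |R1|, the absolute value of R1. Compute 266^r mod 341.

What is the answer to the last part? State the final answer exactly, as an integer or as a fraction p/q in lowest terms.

Part 1: 1*(29)^4 + 1*(29)^3 + 7*(29)^2 + 2*(29)^1 - 2 = (707281) + (24389) + (5887) + (58) + (-2) = 737613; answer 737613
Part 2: R1 = 737613; r = 737613; squarings mod 341: 266^1=266, 266^2=169, 266^4=258, 266^8=69, 266^16=328, 266^32=169, 266^64=258, 266^128=69, 266^256=328, 266^512=169, 266^1024=258, 266^2048=69, 266^4096=328, 266^8192=169, 266^16384=258, 266^32768=69, 266^65536=328, 266^131072=169, 266^262144=258, 266^524288=69; 266^737613 = 266^1 * 266^4 * 266^8 * 266^64 * 266^256 * 266^16384 * 266^65536 * 266^131072 * 266^524288 = 283 (mod 341); answer 283

283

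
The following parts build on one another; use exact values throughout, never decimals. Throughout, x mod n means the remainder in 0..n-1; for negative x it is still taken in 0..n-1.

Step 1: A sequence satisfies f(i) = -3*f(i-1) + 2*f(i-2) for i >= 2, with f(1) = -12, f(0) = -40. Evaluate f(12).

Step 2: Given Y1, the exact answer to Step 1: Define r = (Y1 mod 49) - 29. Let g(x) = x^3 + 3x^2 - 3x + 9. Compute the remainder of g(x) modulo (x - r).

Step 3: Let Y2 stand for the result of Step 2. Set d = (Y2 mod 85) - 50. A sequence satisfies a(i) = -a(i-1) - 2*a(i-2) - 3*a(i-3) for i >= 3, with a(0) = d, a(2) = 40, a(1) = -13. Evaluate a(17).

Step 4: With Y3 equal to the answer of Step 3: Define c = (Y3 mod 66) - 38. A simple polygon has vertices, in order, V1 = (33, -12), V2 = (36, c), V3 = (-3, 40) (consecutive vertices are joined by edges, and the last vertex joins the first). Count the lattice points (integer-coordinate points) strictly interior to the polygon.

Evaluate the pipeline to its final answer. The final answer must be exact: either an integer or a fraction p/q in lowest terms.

Step 1: f(2) = -3*(-12) + 2*(-40) = -44; iterating: f(2)=-44, f(3)=108, f(4)=-412, f(5)=1452, f(6)=-5180, f(7)=18444, f(8)=-65692, f(9)=233964, f(10)=-833276, f(11)=2967756, f(12)=-10569820; answer -10569820
Step 2: Y1 = -10569820; r = -10; remainder = value at the root: 1*(-10)^3 + 3*(-10)^2 - 3*(-10)^1 + 9 = (-1000) + (300) + (30) + (9) = -661; answer -661
Step 3: Y2 = -661; d = -31; a(3) = -1*(40) - 2*(-13) - 3*(-31) = 79; iterating: a(3)=79, a(4)=-120, a(5)=-158, a(6)=161, a(7)=515, a(8)=-363, a(9)=-1150, a(10)=331, a(11)=3058, a(12)=-270, a(13)=-6839, a(14)=-1795, a(15)=16283, a(16)=7824, a(17)=-35005; answer -35005
Step 4: Y3 = -35005; c = 3; cross terms: (33*3 - 36*-12)=531, (36*40 - -3*3)=1449, (-3*-12 - 33*40)=-1284; twice the area = |696| = 696; area = 348; boundary points = 3 + 1 + 4 = 8; strictly interior points = area - boundary/2 + 1 = 345; answer 345

345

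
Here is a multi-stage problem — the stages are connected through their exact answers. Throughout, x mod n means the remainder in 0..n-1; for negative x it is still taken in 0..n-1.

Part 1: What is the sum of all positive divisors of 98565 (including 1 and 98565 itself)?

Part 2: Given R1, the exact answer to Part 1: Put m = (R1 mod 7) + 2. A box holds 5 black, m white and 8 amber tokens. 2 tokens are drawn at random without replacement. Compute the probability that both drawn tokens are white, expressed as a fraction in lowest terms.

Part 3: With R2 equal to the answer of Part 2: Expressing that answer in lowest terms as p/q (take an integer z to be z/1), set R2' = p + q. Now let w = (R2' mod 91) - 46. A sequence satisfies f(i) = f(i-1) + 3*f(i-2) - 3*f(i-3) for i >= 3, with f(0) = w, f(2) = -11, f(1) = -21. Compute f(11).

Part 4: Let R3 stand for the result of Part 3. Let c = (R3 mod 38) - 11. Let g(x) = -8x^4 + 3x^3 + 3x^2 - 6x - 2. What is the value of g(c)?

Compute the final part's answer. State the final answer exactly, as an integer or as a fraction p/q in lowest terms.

Part 1: 98565 = 3 * 5 * 6571; sigma = (1 + 3) * (1 + 5) * (1 + 6571) = 4 * 6 * 6572 = 157728; answer 157728
Part 2: R1 = 157728; m = 6; total draws C(19,2) = 171; favorable C(6,2) = 15; P = 5/57; answer 5/57
Part 3: R2 = 5/57; threaded value p + q = 62; w = 16; f(3) = 1*(-11) + 3*(-21) - 3*(16) = -122; iterating: f(3)=-122, f(4)=-92, f(5)=-425, f(6)=-335, f(7)=-1334, f(8)=-1064, f(9)=-4061, f(10)=-3251, f(11)=-12242; answer -12242
Part 4: R3 = -12242; c = 21; -8*(21)^4 + 3*(21)^3 + 3*(21)^2 - 6*(21)^1 - 2 = (-1555848) + (27783) + (1323) + (-126) + (-2) = -1526870; answer -1526870

-1526870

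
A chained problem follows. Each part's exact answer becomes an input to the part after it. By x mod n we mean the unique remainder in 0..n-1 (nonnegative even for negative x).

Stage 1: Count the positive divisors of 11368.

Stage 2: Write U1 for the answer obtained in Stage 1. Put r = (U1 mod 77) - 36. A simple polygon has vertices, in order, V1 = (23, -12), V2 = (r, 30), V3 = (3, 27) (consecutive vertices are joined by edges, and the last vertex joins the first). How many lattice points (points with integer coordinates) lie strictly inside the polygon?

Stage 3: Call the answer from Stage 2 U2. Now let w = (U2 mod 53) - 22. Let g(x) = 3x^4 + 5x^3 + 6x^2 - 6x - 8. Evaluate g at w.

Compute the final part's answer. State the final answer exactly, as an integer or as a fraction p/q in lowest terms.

1067752

Stage 1: 11368 = 2^3 * 7^2 * 29; number of divisors = (3+1) * (2+1) * (1+1) = 24; answer 24
Stage 2: U1 = 24; r = -12; cross terms: (23*30 - -12*-12)=546, (-12*27 - 3*30)=-414, (3*-12 - 23*27)=-657; twice the area = |-525| = 525; area = 525/2; boundary points = 7 + 3 + 1 = 11; strictly interior points = area - boundary/2 + 1 = 258; answer 258
Stage 3: U2 = 258; w = 24; 3*(24)^4 + 5*(24)^3 + 6*(24)^2 - 6*(24)^1 - 8 = (995328) + (69120) + (3456) + (-144) + (-8) = 1067752; answer 1067752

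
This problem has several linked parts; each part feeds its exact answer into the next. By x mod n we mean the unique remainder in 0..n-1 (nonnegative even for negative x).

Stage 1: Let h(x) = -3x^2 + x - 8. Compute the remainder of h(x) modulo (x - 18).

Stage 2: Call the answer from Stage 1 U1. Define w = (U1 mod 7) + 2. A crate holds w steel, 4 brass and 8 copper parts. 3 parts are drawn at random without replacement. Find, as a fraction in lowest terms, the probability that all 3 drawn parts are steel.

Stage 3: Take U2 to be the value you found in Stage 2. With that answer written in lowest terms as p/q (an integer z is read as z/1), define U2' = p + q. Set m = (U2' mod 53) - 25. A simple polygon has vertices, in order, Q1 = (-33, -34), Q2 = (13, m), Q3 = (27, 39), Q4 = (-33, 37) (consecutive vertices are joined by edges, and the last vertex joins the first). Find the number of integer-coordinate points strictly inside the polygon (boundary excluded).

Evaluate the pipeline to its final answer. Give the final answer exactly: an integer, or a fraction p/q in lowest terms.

1996

Stage 1: remainder = value at the root: -3*(18)^2 + 1*(18)^1 - 8 = (-972) + (18) + (-8) = -962; answer -962
Stage 2: U1 = -962; w = 6; total draws C(18,3) = 816; favorable C(6,3) = 20; P = 5/204; answer 5/204
Stage 3: U2 = 5/204; threaded value p + q = 209; m = 25; cross terms: (-33*25 - 13*-34)=-383, (13*39 - 27*25)=-168, (27*37 - -33*39)=2286, (-33*-34 - -33*37)=2343; twice the area = |4078| = 4078; area = 2039; boundary points = 1 + 14 + 2 + 71 = 88; strictly interior points = area - boundary/2 + 1 = 1996; answer 1996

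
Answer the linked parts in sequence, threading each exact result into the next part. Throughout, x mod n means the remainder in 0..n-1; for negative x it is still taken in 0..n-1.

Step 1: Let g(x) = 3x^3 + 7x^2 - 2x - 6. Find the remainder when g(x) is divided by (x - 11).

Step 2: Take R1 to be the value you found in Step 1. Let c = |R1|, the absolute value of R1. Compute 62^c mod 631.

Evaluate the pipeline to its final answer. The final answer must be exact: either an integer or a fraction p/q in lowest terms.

441

Step 1: remainder = value at the root: 3*(11)^3 + 7*(11)^2 - 2*(11)^1 - 6 = (3993) + (847) + (-22) + (-6) = 4812; answer 4812
Step 2: R1 = 4812; c = 4812; squarings mod 631: 62^1=62, 62^2=58, 62^4=209, 62^8=142, 62^16=603, 62^32=153, 62^64=62, 62^128=58, 62^256=209, 62^512=142, 62^1024=603, 62^2048=153, 62^4096=62; 62^4812 = 62^4 * 62^8 * 62^64 * 62^128 * 62^512 * 62^4096 = 441 (mod 631); answer 441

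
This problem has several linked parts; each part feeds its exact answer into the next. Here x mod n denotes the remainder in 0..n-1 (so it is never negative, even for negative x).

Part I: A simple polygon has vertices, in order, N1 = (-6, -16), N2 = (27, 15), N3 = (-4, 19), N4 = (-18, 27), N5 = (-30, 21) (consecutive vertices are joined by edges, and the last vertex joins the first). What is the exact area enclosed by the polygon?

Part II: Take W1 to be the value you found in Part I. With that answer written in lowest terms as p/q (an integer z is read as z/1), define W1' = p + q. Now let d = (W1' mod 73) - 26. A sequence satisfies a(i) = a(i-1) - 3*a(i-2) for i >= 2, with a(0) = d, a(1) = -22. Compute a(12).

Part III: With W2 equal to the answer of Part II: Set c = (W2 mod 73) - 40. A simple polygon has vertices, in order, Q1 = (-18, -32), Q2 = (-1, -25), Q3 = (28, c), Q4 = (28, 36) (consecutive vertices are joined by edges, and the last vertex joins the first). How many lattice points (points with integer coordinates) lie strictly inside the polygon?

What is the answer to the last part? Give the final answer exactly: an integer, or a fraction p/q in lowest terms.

Part I: cross terms: (-6*15 - 27*-16)=342, (27*19 - -4*15)=573, (-4*27 - -18*19)=234, (-18*21 - -30*27)=432, (-30*-16 - -6*21)=606; twice the area = |2187| = 2187; area = 2187/2; answer 2187/2
Part II: W1 = 2187/2; threaded value p + q = 2189; d = 46; a(2) = 1*(-22) - 3*(46) = -160; iterating: a(2)=-160, a(3)=-94, a(4)=386, a(5)=668, a(6)=-490, a(7)=-2494, a(8)=-1024, a(9)=6458, a(10)=9530, a(11)=-9844, a(12)=-38434; answer -38434
Part III: W2 = -38434; c = -3; cross terms: (-18*-25 - -1*-32)=418, (-1*-3 - 28*-25)=703, (28*36 - 28*-3)=1092, (28*-32 - -18*36)=-248; twice the area = |1965| = 1965; area = 1965/2; boundary points = 1 + 1 + 39 + 2 = 43; strictly interior points = area - boundary/2 + 1 = 962; answer 962

962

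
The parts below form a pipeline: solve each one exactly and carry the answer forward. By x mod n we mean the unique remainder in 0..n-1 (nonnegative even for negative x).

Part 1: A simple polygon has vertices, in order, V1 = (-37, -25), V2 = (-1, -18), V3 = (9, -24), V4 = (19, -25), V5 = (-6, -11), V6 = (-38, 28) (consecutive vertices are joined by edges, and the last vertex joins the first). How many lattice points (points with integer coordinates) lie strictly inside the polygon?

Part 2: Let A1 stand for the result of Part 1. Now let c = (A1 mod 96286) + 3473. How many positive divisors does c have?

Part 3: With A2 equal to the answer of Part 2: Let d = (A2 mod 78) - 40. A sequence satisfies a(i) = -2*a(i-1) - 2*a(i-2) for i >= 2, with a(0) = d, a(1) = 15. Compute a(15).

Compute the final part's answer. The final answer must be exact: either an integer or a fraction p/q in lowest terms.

4224

Part 1: cross terms: (-37*-18 - -1*-25)=641, (-1*-24 - 9*-18)=186, (9*-25 - 19*-24)=231, (19*-11 - -6*-25)=-359, (-6*28 - -38*-11)=-586, (-38*-25 - -37*28)=1986; twice the area = |2099| = 2099; area = 2099/2; boundary points = 1 + 2 + 1 + 1 + 1 + 1 = 7; strictly interior points = area - boundary/2 + 1 = 1047; answer 1047
Part 2: A1 = 1047; c = 4520; 4520 = 2^3 * 5 * 113; number of divisors = (3+1) * (1+1) * (1+1) = 16; answer 16
Part 3: A2 = 16; d = -24; a(2) = -2*(15) - 2*(-24) = 18; iterating: a(2)=18, a(3)=-66, a(4)=96, a(5)=-60, a(6)=-72, a(7)=264, a(8)=-384, a(9)=240, a(10)=288, a(11)=-1056, a(12)=1536, a(13)=-960, a(14)=-1152, a(15)=4224; answer 4224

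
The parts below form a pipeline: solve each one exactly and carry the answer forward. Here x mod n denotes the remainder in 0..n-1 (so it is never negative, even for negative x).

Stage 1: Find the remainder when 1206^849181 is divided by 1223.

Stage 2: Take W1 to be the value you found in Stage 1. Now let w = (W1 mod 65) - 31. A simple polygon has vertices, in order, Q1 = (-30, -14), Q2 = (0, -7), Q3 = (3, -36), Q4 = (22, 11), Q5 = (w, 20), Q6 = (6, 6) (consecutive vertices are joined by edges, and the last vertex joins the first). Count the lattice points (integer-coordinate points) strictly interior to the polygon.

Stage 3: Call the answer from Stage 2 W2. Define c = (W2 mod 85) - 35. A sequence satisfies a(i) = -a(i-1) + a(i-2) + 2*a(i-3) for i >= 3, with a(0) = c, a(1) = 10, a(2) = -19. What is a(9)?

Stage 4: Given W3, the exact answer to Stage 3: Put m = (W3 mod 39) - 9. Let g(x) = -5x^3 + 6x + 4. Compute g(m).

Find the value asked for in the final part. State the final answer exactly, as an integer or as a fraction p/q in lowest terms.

Stage 1: squarings mod 1223: 1206^1=1206, 1206^2=289, 1206^4=357, 1206^8=257, 1206^16=7, 1206^32=49, 1206^64=1178, 1206^128=802, 1206^256=1129, 1206^512=275, 1206^1024=1022, 1206^2048=42, 1206^4096=541, 1206^8192=384, 1206^16384=696, 1206^32768=108, 1206^65536=657, 1206^131072=1153, 1206^262144=8, 1206^524288=64; 1206^849181 = 1206^1 * 1206^4 * 1206^8 * 1206^16 * 1206^256 * 1206^1024 * 1206^4096 * 1206^8192 * 1206^16384 * 1206^32768 * 1206^262144 * 1206^524288 = 1020 (mod 1223); answer 1020
Stage 2: W1 = 1020; w = 14; cross terms: (-30*-7 - 0*-14)=210, (0*-36 - 3*-7)=21, (3*11 - 22*-36)=825, (22*20 - 14*11)=286, (14*6 - 6*20)=-36, (6*-14 - -30*6)=96; twice the area = |1402| = 1402; area = 701; boundary points = 1 + 1 + 1 + 1 + 2 + 4 = 10; strictly interior points = area - boundary/2 + 1 = 697; answer 697
Stage 3: W2 = 697; c = -18; a(3) = -1*(-19) + 1*(10) + 2*(-18) = -7; iterating: a(3)=-7, a(4)=8, a(5)=-53, a(6)=47, a(7)=-84, a(8)=25, a(9)=-15; answer -15
Stage 4: W3 = -15; m = 15; -5*(15)^3 + 6*(15)^1 + 4 = (-16875) + (90) + (4) = -16781; answer -16781

-16781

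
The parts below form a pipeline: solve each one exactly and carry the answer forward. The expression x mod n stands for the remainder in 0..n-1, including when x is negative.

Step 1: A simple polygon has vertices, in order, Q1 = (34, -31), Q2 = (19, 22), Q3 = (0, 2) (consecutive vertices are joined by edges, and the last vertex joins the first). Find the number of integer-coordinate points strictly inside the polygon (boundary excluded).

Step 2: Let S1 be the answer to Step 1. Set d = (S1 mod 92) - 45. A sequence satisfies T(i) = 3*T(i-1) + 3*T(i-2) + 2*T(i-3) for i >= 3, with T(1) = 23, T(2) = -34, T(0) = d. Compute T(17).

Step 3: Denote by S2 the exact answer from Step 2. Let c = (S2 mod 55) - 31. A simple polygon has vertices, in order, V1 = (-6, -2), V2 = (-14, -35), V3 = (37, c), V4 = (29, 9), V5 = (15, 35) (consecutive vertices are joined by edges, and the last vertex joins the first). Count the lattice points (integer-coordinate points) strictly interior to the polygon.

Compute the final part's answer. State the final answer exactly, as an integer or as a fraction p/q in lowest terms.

Step 1: cross terms: (34*22 - 19*-31)=1337, (19*2 - 0*22)=38, (0*-31 - 34*2)=-68; twice the area = |1307| = 1307; area = 1307/2; boundary points = 1 + 1 + 1 = 3; strictly interior points = area - boundary/2 + 1 = 653; answer 653
Step 2: S1 = 653; d = -36; T(3) = 3*(-34) + 3*(23) + 2*(-36) = -105; iterating: T(3)=-105, T(4)=-371, T(5)=-1496, T(6)=-5811, T(7)=-22663, T(8)=-88414, T(9)=-344853, T(10)=-1345127, T(11)=-5246768, T(12)=-20465391, T(13)=-79826731, T(14)=-311369902, T(15)=-1214520681, T(16)=-4737325211, T(17)=-18478277480; answer -18478277480
Step 3: S2 = -18478277480; c = -1; cross terms: (-6*-35 - -14*-2)=182, (-14*-1 - 37*-35)=1309, (37*9 - 29*-1)=362, (29*35 - 15*9)=880, (15*-2 - -6*35)=180; twice the area = |2913| = 2913; area = 2913/2; boundary points = 1 + 17 + 2 + 2 + 1 = 23; strictly interior points = area - boundary/2 + 1 = 1446; answer 1446

1446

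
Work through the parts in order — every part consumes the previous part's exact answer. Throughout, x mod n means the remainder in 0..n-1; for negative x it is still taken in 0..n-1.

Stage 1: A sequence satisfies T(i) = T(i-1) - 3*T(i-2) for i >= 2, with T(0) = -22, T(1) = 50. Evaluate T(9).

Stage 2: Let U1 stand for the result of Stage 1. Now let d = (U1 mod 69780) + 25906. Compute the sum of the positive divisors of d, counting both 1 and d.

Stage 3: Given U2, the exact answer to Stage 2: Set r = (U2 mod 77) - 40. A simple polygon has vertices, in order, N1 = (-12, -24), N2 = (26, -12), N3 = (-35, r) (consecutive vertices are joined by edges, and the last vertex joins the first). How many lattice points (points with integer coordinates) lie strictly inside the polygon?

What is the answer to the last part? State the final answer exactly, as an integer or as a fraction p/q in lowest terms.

232

Stage 1: T(2) = 1*(50) - 3*(-22) = 116; iterating: T(2)=116, T(3)=-34, T(4)=-382, T(5)=-280, T(6)=866, T(7)=1706, T(8)=-892, T(9)=-6010; answer -6010
Stage 2: U1 = -6010; d = 89676; 89676 = 2^2 * 3^2 * 47 * 53; sigma = (1 + 2 + 4) * (1 + 3 + 9) * (1 + 47) * (1 + 53) = 7 * 13 * 48 * 54 = 235872; answer 235872
Stage 3: U2 = 235872; r = -19; cross terms: (-12*-12 - 26*-24)=768, (26*-19 - -35*-12)=-914, (-35*-24 - -12*-19)=612; twice the area = |466| = 466; area = 233; boundary points = 2 + 1 + 1 = 4; strictly interior points = area - boundary/2 + 1 = 232; answer 232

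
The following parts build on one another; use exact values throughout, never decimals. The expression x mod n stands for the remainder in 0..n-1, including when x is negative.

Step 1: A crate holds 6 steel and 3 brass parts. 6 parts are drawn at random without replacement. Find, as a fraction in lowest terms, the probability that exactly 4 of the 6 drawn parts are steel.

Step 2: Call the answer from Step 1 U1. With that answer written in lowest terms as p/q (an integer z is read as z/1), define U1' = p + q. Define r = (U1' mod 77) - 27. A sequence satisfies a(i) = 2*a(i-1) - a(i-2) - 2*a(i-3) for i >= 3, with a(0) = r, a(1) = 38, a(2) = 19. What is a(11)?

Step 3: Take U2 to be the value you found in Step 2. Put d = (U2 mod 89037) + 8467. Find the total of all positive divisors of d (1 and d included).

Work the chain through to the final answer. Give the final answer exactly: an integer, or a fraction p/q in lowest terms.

Step 1: total draws C(9,6) = 84; favorable C(6,4)*C(3,2) = 45; P = 15/28; answer 15/28
Step 2: U1 = 15/28; threaded value p + q = 43; r = 16; a(3) = 2*(19) - 1*(38) - 2*(16) = -32; iterating: a(3)=-32, a(4)=-159, a(5)=-324, a(6)=-425, a(7)=-208, a(8)=657, a(9)=2372, a(10)=4503, a(11)=5320; answer 5320
Step 3: U2 = 5320; d = 13787; 13787 = 17 * 811; sigma = (1 + 17) * (1 + 811) = 18 * 812 = 14616; answer 14616

14616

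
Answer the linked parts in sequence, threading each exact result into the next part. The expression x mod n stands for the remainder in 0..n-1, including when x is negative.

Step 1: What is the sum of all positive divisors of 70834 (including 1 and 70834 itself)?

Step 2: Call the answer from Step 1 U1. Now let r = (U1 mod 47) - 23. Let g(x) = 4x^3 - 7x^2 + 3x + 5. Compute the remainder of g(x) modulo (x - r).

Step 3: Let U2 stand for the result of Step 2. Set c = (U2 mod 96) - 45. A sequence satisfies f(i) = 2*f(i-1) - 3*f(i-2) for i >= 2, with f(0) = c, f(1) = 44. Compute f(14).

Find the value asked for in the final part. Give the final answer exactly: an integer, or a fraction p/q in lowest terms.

61768

Step 1: 70834 = 2 * 107 * 331; sigma = (1 + 2) * (1 + 107) * (1 + 331) = 3 * 108 * 332 = 107568; answer 107568
Step 2: U1 = 107568; r = 9; remainder = value at the root: 4*(9)^3 - 7*(9)^2 + 3*(9)^1 + 5 = (2916) + (-567) + (27) + (5) = 2381; answer 2381
Step 3: U2 = 2381; c = 32; f(2) = 2*(44) - 3*(32) = -8; iterating: f(2)=-8, f(3)=-148, f(4)=-272, f(5)=-100, f(6)=616, f(7)=1532, f(8)=1216, f(9)=-2164, f(10)=-7976, f(11)=-9460, f(12)=5008, f(13)=38396, f(14)=61768; answer 61768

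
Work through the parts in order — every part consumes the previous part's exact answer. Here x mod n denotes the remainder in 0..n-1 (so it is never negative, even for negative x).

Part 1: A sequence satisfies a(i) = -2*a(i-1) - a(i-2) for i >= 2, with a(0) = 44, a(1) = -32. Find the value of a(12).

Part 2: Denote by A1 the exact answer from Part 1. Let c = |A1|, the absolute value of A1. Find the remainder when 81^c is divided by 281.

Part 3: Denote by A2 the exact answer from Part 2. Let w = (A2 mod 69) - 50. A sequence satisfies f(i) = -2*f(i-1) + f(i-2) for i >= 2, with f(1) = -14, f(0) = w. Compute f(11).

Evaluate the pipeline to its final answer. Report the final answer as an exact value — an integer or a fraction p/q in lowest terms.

Part 1: a(2) = -2*(-32) - 1*(44) = 20; iterating: a(2)=20, a(3)=-8, a(4)=-4, a(5)=16, a(6)=-28, a(7)=40, a(8)=-52, a(9)=64, a(10)=-76, a(11)=88, a(12)=-100; answer -100
Part 2: A1 = -100; c = 100; squarings mod 281: 81^1=81, 81^2=98, 81^4=50, 81^8=252, 81^16=279, 81^32=4, 81^64=16; 81^100 = 81^4 * 81^32 * 81^64 = 109 (mod 281); answer 109
Part 3: A2 = 109; w = -10; f(2) = -2*(-14) + 1*(-10) = 18; iterating: f(2)=18, f(3)=-50, f(4)=118, f(5)=-286, f(6)=690, f(7)=-1666, f(8)=4022, f(9)=-9710, f(10)=23442, f(11)=-56594; answer -56594

-56594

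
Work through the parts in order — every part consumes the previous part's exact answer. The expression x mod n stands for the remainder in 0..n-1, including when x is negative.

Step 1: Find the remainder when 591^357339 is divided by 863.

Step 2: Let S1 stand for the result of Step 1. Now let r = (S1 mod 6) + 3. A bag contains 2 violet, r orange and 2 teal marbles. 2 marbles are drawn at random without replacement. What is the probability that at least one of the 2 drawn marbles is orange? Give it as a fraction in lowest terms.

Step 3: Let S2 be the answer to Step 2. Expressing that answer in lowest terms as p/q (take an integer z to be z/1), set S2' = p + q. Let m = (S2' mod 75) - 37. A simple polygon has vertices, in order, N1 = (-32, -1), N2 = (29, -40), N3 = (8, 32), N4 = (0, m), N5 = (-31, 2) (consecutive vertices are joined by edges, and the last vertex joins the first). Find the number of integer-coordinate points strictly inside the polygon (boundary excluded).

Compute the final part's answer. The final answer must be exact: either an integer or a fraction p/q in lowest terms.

1148

Step 1: squarings mod 863: 591^1=591, 591^2=629, 591^4=387, 591^8=470, 591^16=835, 591^32=784, 591^64=200, 591^128=302, 591^256=589, 591^512=858, 591^1024=25, 591^2048=625, 591^4096=549, 591^8192=214, 591^16384=57, 591^32768=660, 591^65536=648, 591^131072=486, 591^262144=597; 591^357339 = 591^1 * 591^2 * 591^8 * 591^16 * 591^64 * 591^128 * 591^256 * 591^512 * 591^4096 * 591^8192 * 591^16384 * 591^65536 * 591^262144 = 21 (mod 863); answer 21
Step 2: S1 = 21; r = 6; total draws C(10,2) = 45; complement C(4,2) = 6; favorable 45 - 6 = 39; P = 13/15; answer 13/15
Step 3: S2 = 13/15; threaded value p + q = 28; m = -9; cross terms: (-32*-40 - 29*-1)=1309, (29*32 - 8*-40)=1248, (8*-9 - 0*32)=-72, (0*2 - -31*-9)=-279, (-31*-1 - -32*2)=95; twice the area = |2301| = 2301; area = 2301/2; boundary points = 1 + 3 + 1 + 1 + 1 = 7; strictly interior points = area - boundary/2 + 1 = 1148; answer 1148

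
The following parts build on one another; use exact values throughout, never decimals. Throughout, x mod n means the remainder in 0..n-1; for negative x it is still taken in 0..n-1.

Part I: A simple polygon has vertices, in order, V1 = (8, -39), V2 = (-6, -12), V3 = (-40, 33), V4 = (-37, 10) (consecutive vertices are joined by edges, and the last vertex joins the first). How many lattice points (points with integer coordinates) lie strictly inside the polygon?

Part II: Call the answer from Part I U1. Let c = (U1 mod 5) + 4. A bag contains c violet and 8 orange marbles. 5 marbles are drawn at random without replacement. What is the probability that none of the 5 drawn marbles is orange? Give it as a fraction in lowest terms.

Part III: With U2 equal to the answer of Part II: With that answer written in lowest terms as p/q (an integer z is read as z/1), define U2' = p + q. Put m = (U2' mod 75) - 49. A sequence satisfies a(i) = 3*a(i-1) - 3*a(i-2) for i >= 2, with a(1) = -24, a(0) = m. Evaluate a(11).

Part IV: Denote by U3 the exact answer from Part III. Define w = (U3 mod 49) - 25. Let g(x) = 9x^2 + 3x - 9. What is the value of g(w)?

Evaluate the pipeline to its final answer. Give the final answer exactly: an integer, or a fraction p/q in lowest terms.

Part I: cross terms: (8*-12 - -6*-39)=-330, (-6*33 - -40*-12)=-678, (-40*10 - -37*33)=821, (-37*-39 - 8*10)=1363; twice the area = |1176| = 1176; area = 588; boundary points = 1 + 1 + 1 + 1 = 4; strictly interior points = area - boundary/2 + 1 = 587; answer 587
Part II: U1 = 587; c = 6; total draws C(14,5) = 2002; favorable C(6,5) = 6; P = 3/1001; answer 3/1001
Part III: U2 = 3/1001; threaded value p + q = 1004; m = -20; a(2) = 3*(-24) - 3*(-20) = -12; iterating: a(2)=-12, a(3)=36, a(4)=144, a(5)=324, a(6)=540, a(7)=648, a(8)=324, a(9)=-972, a(10)=-3888, a(11)=-8748; answer -8748
Part IV: U3 = -8748; w = -2; 9*(-2)^2 + 3*(-2)^1 - 9 = (36) + (-6) + (-9) = 21; answer 21

21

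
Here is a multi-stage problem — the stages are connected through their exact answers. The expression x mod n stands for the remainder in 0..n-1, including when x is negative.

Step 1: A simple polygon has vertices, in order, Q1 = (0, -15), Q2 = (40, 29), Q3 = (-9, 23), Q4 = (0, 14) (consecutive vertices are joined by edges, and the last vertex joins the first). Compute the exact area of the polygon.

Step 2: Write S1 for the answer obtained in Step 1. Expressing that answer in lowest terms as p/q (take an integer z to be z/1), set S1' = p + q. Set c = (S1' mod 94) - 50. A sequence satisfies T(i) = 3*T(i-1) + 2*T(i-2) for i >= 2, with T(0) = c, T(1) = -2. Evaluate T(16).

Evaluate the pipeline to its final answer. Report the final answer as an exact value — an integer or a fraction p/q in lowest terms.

496445160

Step 1: cross terms: (0*29 - 40*-15)=600, (40*23 - -9*29)=1181, (-9*14 - 0*23)=-126, (0*-15 - 0*14)=0; twice the area = |1655| = 1655; area = 1655/2; answer 1655/2
Step 2: S1 = 1655/2; threaded value p + q = 1657; c = 9; T(2) = 3*(-2) + 2*(9) = 12; iterating: T(2)=12, T(3)=32, T(4)=120, T(5)=424, T(6)=1512, T(7)=5384, T(8)=19176, T(9)=68296, T(10)=243240, T(11)=866312, T(12)=3085416, T(13)=10988872, T(14)=39137448, T(15)=139390088, T(16)=496445160; answer 496445160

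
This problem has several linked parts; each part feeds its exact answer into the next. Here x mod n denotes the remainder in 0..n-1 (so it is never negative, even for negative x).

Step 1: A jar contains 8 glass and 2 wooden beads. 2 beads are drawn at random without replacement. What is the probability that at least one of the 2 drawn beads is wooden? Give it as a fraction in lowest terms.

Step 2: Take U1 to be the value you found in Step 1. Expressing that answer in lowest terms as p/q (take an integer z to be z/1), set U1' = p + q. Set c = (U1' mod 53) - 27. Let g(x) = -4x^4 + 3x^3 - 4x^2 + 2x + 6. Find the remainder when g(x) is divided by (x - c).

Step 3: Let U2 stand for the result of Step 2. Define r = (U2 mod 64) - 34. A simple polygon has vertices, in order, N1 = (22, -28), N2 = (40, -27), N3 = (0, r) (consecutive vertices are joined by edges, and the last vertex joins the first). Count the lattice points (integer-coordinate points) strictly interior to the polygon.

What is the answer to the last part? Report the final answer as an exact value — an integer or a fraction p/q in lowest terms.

Step 1: total draws C(10,2) = 45; complement C(8,2) = 28; favorable 45 - 28 = 17; P = 17/45; answer 17/45
Step 2: U1 = 17/45; threaded value p + q = 62; c = -18; remainder = value at the root: -4*(-18)^4 + 3*(-18)^3 - 4*(-18)^2 + 2*(-18)^1 + 6 = (-419904) + (-17496) + (-1296) + (-36) + (6) = -438726; answer -438726
Step 3: U2 = -438726; r = 24; cross terms: (22*-27 - 40*-28)=526, (40*24 - 0*-27)=960, (0*-28 - 22*24)=-528; twice the area = |958| = 958; area = 479; boundary points = 1 + 1 + 2 = 4; strictly interior points = area - boundary/2 + 1 = 478; answer 478

478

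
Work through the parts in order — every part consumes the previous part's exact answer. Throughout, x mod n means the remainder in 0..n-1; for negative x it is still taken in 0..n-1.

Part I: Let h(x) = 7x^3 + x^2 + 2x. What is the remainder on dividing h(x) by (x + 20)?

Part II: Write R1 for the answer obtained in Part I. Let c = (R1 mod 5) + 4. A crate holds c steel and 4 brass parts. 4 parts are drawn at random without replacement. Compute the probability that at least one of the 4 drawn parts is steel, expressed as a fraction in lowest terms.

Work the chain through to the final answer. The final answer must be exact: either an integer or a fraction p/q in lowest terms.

69/70

Part I: remainder = value at the root: 7*(-20)^3 + 1*(-20)^2 + 2*(-20)^1 = (-56000) + (400) + (-40) = -55640; answer -55640
Part II: R1 = -55640; c = 4; total draws C(8,4) = 70; complement C(4,4) = 1; favorable 70 - 1 = 69; P = 69/70; answer 69/70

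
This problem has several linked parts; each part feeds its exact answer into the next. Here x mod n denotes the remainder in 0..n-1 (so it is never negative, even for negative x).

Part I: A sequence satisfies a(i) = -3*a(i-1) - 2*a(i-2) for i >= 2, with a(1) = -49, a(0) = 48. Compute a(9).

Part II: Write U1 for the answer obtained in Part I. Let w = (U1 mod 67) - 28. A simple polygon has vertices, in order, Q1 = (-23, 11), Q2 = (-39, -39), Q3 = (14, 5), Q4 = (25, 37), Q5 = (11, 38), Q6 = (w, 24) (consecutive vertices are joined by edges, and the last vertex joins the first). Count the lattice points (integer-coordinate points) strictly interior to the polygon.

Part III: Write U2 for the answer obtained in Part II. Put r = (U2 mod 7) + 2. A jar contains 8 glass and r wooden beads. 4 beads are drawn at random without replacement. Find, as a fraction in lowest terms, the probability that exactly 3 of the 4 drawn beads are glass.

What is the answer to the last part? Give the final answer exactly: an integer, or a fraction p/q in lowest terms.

16/65

Part I: a(2) = -3*(-49) - 2*(48) = 51; iterating: a(2)=51, a(3)=-55, a(4)=63, a(5)=-79, a(6)=111, a(7)=-175, a(8)=303, a(9)=-559; answer -559
Part II: U1 = -559; w = 16; cross terms: (-23*-39 - -39*11)=1326, (-39*5 - 14*-39)=351, (14*37 - 25*5)=393, (25*38 - 11*37)=543, (11*24 - 16*38)=-344, (16*11 - -23*24)=728; twice the area = |2997| = 2997; area = 2997/2; boundary points = 2 + 1 + 1 + 1 + 1 + 13 = 19; strictly interior points = area - boundary/2 + 1 = 1490; answer 1490
Part III: U2 = 1490; r = 8; total draws C(16,4) = 1820; favorable C(8,3)*C(8,1) = 448; P = 16/65; answer 16/65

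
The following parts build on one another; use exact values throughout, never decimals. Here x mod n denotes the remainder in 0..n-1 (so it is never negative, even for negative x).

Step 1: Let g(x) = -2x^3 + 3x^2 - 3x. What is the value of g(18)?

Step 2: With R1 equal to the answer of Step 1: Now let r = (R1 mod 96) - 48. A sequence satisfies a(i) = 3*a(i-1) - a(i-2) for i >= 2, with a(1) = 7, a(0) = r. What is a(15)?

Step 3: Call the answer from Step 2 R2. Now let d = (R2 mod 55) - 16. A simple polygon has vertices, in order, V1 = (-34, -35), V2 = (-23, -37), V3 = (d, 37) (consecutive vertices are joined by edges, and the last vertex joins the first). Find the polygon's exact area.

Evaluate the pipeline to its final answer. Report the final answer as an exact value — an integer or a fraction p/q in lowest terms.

Step 1: -2*(18)^3 + 3*(18)^2 - 3*(18)^1 = (-11664) + (972) + (-54) = -10746; answer -10746
Step 2: R1 = -10746; r = -42; a(2) = 3*(7) - 1*(-42) = 63; iterating: a(2)=63, a(3)=182, a(4)=483, a(5)=1267, a(6)=3318, a(7)=8687, a(8)=22743, a(9)=59542, a(10)=155883, a(11)=408107, a(12)=1068438, a(13)=2797207, a(14)=7323183, a(15)=19172342; answer 19172342
Step 3: R2 = 19172342; d = -14; cross terms: (-34*-37 - -23*-35)=453, (-23*37 - -14*-37)=-1369, (-14*-35 - -34*37)=1748; twice the area = |832| = 832; area = 416; answer 416

416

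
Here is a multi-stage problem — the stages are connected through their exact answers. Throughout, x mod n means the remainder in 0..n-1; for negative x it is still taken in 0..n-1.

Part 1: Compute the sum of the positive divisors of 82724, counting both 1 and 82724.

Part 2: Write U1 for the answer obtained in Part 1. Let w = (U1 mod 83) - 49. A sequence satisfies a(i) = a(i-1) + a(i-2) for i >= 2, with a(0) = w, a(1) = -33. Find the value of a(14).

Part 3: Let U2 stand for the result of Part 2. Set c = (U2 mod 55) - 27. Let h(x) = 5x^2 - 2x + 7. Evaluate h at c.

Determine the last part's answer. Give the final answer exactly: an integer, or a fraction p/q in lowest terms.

95

Part 1: 82724 = 2^2 * 20681; sigma = (1 + 2 + 4) * (1 + 20681) = 7 * 20682 = 144774; answer 144774
Part 2: U1 = 144774; w = -27; a(2) = 1*(-33) + 1*(-27) = -60; iterating: a(2)=-60, a(3)=-93, a(4)=-153, a(5)=-246, a(6)=-399, a(7)=-645, a(8)=-1044, a(9)=-1689, a(10)=-2733, a(11)=-4422, a(12)=-7155, a(13)=-11577, a(14)=-18732; answer -18732
Part 3: U2 = -18732; c = -4; 5*(-4)^2 - 2*(-4)^1 + 7 = (80) + (8) + (7) = 95; answer 95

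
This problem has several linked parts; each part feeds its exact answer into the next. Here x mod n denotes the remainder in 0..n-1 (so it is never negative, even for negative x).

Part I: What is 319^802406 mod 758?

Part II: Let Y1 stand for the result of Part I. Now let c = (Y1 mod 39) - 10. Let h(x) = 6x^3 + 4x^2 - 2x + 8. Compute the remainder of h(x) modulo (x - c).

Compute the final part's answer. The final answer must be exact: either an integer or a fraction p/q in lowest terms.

42568

Part I: squarings mod 758: 319^1=319, 319^2=189, 319^4=95, 319^8=687, 319^16=493, 319^32=489, 319^64=351, 319^128=405, 319^256=297, 319^512=281, 319^1024=129, 319^2048=723, 319^4096=467, 319^8192=543, 319^16384=745, 319^32768=169, 319^65536=515, 319^131072=683, 319^262144=319, 319^524288=189; 319^802406 = 319^2 * 319^4 * 319^32 * 319^64 * 319^512 * 319^1024 * 319^2048 * 319^4096 * 319^8192 * 319^262144 * 319^524288 = 341 (mod 758); answer 341
Part II: Y1 = 341; c = 19; remainder = value at the root: 6*(19)^3 + 4*(19)^2 - 2*(19)^1 + 8 = (41154) + (1444) + (-38) + (8) = 42568; answer 42568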